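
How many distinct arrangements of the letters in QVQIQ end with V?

4

With the last slot taken by V, it remains to arrange the other 4 letters (QQIQ).
Those 4 letters have Q appearing 3 times, giving (4)!/(3!) = 4.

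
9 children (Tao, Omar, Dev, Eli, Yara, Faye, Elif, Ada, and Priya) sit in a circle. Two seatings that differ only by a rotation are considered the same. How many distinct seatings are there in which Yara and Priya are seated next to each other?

10080

Glue Yara and Priya into a block (2 internal orders). Seating 8 units around a circle gives (7)! arrangements.
So 2 × (7)! = 2 × 5040 = 10080.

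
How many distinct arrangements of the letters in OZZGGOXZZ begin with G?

With the first slot taken by G, it remains to arrange the other 8 letters (OZZGOXZZ).
Those 8 letters have O appearing twice and Z appearing 4 times, giving (8)!/(4!·2!) = 840.

840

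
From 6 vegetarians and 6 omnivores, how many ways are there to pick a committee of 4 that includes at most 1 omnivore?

135

Split by how many omnivores are chosen (0 through 1).
Sum: C(6,0)·C(6,4) + C(6,1)·C(6,3) = 15 + 120 = 135.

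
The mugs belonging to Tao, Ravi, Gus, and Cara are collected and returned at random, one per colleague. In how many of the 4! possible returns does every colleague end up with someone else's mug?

9

Count assignments avoiding every fixed point. For any j of the 4 colleagues fixed to their own mug, the other 4−j can be arranged in (4−j)! ways.
By inclusion–exclusion this is Σ_{j=0}^{4} (−1)^j C(4,j)·(4−j)!.
Computing: 24 − 24 + 12 − 4 + 1 = 9.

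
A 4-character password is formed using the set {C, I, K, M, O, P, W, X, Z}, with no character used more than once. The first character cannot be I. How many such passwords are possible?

The first character has 9−1 = 8 choices (anything except I).
The remaining 3 characters are filled from the other 8 symbols without repetition: 8 × 7 × 6 = 336.
Total: 8 × 336 = 2688.

2688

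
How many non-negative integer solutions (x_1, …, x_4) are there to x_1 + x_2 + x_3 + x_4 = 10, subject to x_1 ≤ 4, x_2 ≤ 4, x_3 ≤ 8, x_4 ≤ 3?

By stars and bars, unrestricted non-negative solutions to x_1+…+x_4 = 10 number C(10+3,3) = 286.
Subtract solutions that violate a single cap (substitute x_i' = x_i − (cap_i+1)): x_1 ≥ 5 gives C(8,3) = 56; x_2 ≥ 5 gives C(8,3) = 56; x_3 ≥ 9 gives C(4,3) = 4; x_4 ≥ 4 gives C(9,3) = 84. Together 200.
Add back pairs where two caps are both exceeded: 1 + 0 + 4 + 0 + 4 + 0 = 9.
By inclusion–exclusion the count is 286 − 200 + 9 = 95.

95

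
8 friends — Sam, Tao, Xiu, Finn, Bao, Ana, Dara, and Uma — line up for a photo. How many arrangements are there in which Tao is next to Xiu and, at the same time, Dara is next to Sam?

Treat {Tao,Xiu} as one block (2 orders) and {Dara,Sam} as another (2 orders).
That leaves 6 units to arrange: 2 × 2 × 6! = 4 × 720 = 2880.

2880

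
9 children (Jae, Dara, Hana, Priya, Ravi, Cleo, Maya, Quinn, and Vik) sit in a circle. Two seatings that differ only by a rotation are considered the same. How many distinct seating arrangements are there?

Seat Jae anywhere (absorbing the rotational symmetry), then permute the other 8: (8)! = 40320.

40320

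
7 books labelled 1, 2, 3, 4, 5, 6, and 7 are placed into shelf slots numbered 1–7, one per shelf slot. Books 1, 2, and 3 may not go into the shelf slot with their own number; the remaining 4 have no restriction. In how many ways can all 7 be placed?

Let Aᵢ (for i ∈ {1, 2, 3}) be the placements that put book i in its forbidden shelf slot. Any j of these fix j positions, leaving (7−j)! ways to fill the rest, and there are C(3,j) ways to pick which j.
By inclusion–exclusion, the number of valid placements is Σ_{j=0}^{3} (−1)^j C(3,j)·(7−j)!.
Computing: 5040 − 2160 + 360 − 24 = 3216.

3216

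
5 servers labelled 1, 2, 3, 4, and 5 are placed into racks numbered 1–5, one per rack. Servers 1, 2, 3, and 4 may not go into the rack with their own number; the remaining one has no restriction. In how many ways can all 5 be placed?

53

Let Aᵢ (for 1 ≤ i ≤ 4) be the placements that put server i in its forbidden rack. Any j of these fix j positions, leaving (5−j)! ways to fill the rest, and there are C(4,j) ways to pick which j.
By inclusion–exclusion, the number of valid placements is Σ_{j=0}^{4} (−1)^j C(4,j)·(5−j)!.
Computing: 120 − 96 + 36 − 8 + 1 = 53.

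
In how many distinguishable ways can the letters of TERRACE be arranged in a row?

1260

TERRACE has 7 letters with E appearing twice and R appearing twice.
Dividing 7! = 5040 by 2!·2! = 4 for the repeated letters gives 1260.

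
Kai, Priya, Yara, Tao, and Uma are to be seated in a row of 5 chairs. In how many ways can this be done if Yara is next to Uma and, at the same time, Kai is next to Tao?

Treat {Yara,Uma} as one block (2 orders) and {Kai,Tao} as another (2 orders).
That leaves 3 units to arrange: 2 × 2 × 3! = 4 × 6 = 24.

24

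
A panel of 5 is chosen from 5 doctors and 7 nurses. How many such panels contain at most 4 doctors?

Split by how many doctors are chosen (0 through 4).
Sum: C(5,0)·C(7,5) + C(5,1)·C(7,4) + C(5,2)·C(7,3) + C(5,3)·C(7,2) + C(5,4)·C(7,1) = 21 + 175 + 350 + 210 + 35 = 791.

791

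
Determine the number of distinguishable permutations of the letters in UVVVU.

10

Letter multiplicities in UVVVU: U×2, V×3.
So there are 5! / (3!·2!) = 10 distinguishable arrangements.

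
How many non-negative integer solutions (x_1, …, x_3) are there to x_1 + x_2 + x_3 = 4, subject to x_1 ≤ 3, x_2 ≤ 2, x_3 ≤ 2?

Ignoring the caps, the number of non-negative solutions to x_1+…+x_3 = 4 is C(6,2) = 15.
Subtract solutions that violate a single cap (substitute x_i' = x_i − (cap_i+1)): x_1 ≥ 4 gives C(2,2) = 1; x_2 ≥ 3 gives C(3,2) = 3; x_3 ≥ 3 gives C(3,2) = 3. Together 7.
No two caps can be exceeded simultaneously, so the pair terms are all 0.
By inclusion–exclusion the count is 15 − 7 + 0 = 8.

8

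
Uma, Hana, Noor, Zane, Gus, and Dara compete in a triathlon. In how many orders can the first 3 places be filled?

This is an ordered selection of 3 from 6: P(6,3).
That gives 6 × 5 × 4 = 120.

120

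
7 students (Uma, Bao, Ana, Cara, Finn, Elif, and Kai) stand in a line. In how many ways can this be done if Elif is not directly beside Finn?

Of the 7! = 5040 arrangements, those with Elif and Finn adjacent number 2 × 6! = 1440 (treat the pair as a block with 2 internal orders).
Complementary counting: 5040 − 1440 = 3600.

3600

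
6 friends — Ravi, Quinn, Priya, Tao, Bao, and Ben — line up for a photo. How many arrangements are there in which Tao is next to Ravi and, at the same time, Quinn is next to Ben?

96

Treat {Tao,Ravi} as one block (2 orders) and {Quinn,Ben} as another (2 orders).
That leaves 4 units to arrange: 2 × 2 × 4! = 4 × 24 = 96.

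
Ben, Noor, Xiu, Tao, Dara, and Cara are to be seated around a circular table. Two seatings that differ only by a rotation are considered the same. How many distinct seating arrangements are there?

Fix one person's seat to break rotational symmetry; the remaining 5 people can be arranged in (5)! = 120 ways.

120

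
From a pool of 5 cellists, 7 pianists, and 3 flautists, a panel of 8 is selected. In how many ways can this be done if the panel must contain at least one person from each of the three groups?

5894

Unrestricted: C(15,8) = 6435 ways to pick any 8 of the 15.
Selections missing a whole group: no cellists → C(10,8) = 45; no pianists → C(8,8) = 1; no flautists → C(12,8) = 495.
Add back selections omitting two groups (i.e. drawn from a single group): C(5,8) + C(7,8) + C(3,8) = 0.
By inclusion–exclusion: 6435 − 541 + 0 = 5894.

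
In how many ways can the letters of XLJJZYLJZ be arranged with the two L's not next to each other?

There are 9!/(3!·2!·2!) = 15120 arrangements of XLJJZYLJZ in total.
Arrangements with the L's together: treat LL as one letter, giving (8)!/(3!·2!) = 3360.
Hence 15120 − 3360 = 11760.

11760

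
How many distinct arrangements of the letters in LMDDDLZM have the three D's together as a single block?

180

Treat the 3 copies of D as a single block. The multiset to arrange is then {DDD, L, L, M, M, Z}, 6 items in all.
That gives (6)!/(2!·2!) = 180 arrangements.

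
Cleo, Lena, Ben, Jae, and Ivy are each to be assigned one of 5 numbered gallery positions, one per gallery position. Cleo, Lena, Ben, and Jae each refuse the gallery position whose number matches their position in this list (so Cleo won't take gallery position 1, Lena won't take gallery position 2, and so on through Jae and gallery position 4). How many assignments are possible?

53

Let Aᵢ (for 1 ≤ i ≤ 4) be the placements that put person i in their forbidden gallery position. Any j of these fix j positions, leaving (5−j)! ways to fill the rest, and there are C(4,j) ways to pick which j.
By inclusion–exclusion, the number of valid placements is Σ_{j=0}^{4} (−1)^j C(4,j)·(5−j)!.
Computing: 120 − 96 + 36 − 8 + 1 = 53.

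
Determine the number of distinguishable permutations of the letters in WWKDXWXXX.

2520

Letter multiplicities in WWKDXWXXX: D×1, K×1, W×3, X×4.
So there are 9! / (4!·3!) = 2520 distinguishable arrangements.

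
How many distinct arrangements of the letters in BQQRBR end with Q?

30

With the last slot taken by Q, it remains to arrange the other 5 letters (BQRBR).
Those 5 letters have B appearing twice and R appearing twice, giving (5)!/(2!·2!) = 30.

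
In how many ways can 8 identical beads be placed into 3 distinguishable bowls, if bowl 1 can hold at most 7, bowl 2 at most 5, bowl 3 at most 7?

Without the upper bounds there are C(10,2) = 45 ways to split 8 among 3 bowls.
Subtract solutions that violate a single cap (substitute x_i' = x_i − (cap_i+1)): x_1 ≥ 8 gives C(2,2) = 1; x_2 ≥ 6 gives C(4,2) = 6; x_3 ≥ 8 gives C(2,2) = 1. Together 8.
No two caps can be exceeded simultaneously, so the pair terms are all 0.
By inclusion–exclusion the count is 45 − 8 + 0 = 37.

37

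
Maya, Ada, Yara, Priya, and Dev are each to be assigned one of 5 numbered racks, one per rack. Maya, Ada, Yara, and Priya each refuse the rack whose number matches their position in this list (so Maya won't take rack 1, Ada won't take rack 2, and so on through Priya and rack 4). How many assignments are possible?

53

Let Aᵢ (for 1 ≤ i ≤ 4) be the placements that put person i in their forbidden rack. Any j of these fix j positions, leaving (5−j)! ways to fill the rest, and there are C(4,j) ways to pick which j.
By inclusion–exclusion, the number of valid placements is Σ_{j=0}^{4} (−1)^j C(4,j)·(5−j)!.
Computing: 120 − 96 + 36 − 8 + 1 = 53.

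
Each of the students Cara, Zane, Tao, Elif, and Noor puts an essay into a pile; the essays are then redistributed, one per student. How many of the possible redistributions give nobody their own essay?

44

Let Aᵢ be the assignments in which student i gets their own essay. We want the size of the complement of A₁∪…∪A_5.
By inclusion–exclusion this is Σ_{j=0}^{5} (−1)^j C(5,j)·(5−j)!.
Computing: 120 − 120 + 60 − 20 + 5 − 1 = 44.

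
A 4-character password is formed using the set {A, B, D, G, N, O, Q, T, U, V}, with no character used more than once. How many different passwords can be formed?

5040

Choose and order 4 of the 10 symbols: the first character has 10 options, the next 9, then 8, 7.
10 × 9 × 8 × 7 = 5040.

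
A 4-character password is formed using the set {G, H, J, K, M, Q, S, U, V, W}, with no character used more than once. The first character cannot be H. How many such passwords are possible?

The first character has 10−1 = 9 choices (anything except H).
The remaining 3 characters are filled from the other 9 symbols without repetition: 9 × 8 × 7 = 504.
Total: 9 × 504 = 4536.

4536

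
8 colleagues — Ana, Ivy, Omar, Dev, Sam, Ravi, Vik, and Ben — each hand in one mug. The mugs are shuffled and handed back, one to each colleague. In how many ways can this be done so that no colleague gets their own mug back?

Let Aᵢ be the assignments in which colleague i gets their own mug. We want the size of the complement of A₁∪…∪A_8.
By inclusion–exclusion this is Σ_{j=0}^{8} (−1)^j C(8,j)·(8−j)!.
Computing: 40320 − 40320 + 20160 − 6720 + 1680 − 336 + 56 − 8 + 1 = 14833.

14833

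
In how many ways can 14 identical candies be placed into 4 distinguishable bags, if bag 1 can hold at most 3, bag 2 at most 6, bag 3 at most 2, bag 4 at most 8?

42

Without the upper bounds there are C(17,3) = 680 ways to split 14 among 4 bags.
Subtract solutions that violate a single cap (substitute x_i' = x_i − (cap_i+1)): x_1 ≥ 4 gives C(13,3) = 286; x_2 ≥ 7 gives C(10,3) = 120; x_3 ≥ 3 gives C(14,3) = 364; x_4 ≥ 9 gives C(8,3) = 56. Together 826.
Add back pairs where two caps are both exceeded: 20 + 120 + 4 + 35 + 0 + 10 = 189.
Subtract triples: 1 + 0 + 0 + 0 = 1.
By inclusion–exclusion the count is 680 − 826 + 189 − 1 = 42.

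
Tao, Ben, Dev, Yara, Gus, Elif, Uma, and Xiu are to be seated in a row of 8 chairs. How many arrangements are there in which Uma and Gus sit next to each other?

10080

Glue Uma and Gus into one block (2 internal orders), leaving 7 units to arrange in a row.
That gives 2 × 7! = 2 × 5040 = 10080.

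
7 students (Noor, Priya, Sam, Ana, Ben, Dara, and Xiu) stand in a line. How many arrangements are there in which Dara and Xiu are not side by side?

3600

There are 7! = 5040 arrangements in all. If Dara and Xiu are adjacent, merging them into one block gives 2·(6)! = 1440 arrangements.
So 5040 − 1440 = 3600 arrangements keep them apart.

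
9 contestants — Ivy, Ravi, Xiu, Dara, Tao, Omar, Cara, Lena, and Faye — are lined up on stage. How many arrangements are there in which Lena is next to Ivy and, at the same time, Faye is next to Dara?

Treat {Lena,Ivy} as one block (2 orders) and {Faye,Dara} as another (2 orders).
That leaves 7 units to arrange: 2 × 2 × 7! = 4 × 5040 = 20160.

20160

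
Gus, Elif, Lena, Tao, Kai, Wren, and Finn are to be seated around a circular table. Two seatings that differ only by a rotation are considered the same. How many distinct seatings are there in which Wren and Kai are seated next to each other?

240

Glue Wren and Kai into a block (2 internal orders). Seating 6 units around a circle gives (5)! arrangements.
So 2 × (5)! = 2 × 120 = 240.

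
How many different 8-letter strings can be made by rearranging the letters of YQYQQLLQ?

The 8 letters of YQYQQLLQ have repeats: L appearing twice, Q appearing 4 times, and Y appearing twice.
Dividing 8! = 40320 by 4!·2!·2! = 96 for the repeated letters gives 420.

420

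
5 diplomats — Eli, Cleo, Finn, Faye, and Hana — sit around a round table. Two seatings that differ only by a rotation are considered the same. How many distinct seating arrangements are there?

Around a circle, 5 distinct people have 5!/5 = (4)! = 24 rotationally distinct seatings.

24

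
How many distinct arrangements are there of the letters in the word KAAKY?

30

Letter multiplicities in KAAKY: A×2, K×2, Y×1.
The number of distinct arrangements is 5!/(2!·2!) = 120/4 = 30.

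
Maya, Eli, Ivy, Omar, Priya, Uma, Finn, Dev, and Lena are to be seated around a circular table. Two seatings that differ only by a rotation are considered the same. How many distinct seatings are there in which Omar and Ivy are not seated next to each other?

Without the restriction there are (8)! = 40320 seatings.
Seatings with Omar beside Ivy: treat them as a block with 2 internal orders, giving 2 × (7)! = 10080.
Subtracting, 40320 − 10080 = 30240.

30240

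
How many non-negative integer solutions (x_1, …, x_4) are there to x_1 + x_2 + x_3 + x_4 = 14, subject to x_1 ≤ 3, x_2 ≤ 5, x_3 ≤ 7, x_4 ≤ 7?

Without the upper bounds there are C(17,3) = 680 ways to split 14 among 4 variables.
Subtract solutions that violate a single cap (substitute x_i' = x_i − (cap_i+1)): x_1 ≥ 4 gives C(13,3) = 286; x_2 ≥ 6 gives C(11,3) = 165; x_3 ≥ 8 gives C(9,3) = 84; x_4 ≥ 8 gives C(9,3) = 84. Together 619.
Add back pairs where two caps are both exceeded: 35 + 10 + 10 + 1 + 1 + 0 = 57.
By inclusion–exclusion the count is 680 − 619 + 57 = 118.

118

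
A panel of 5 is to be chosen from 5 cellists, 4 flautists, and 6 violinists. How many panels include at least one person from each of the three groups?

2170

Unrestricted: C(15,5) = 3003 ways to pick any 5 of the 15.
Subtract selections that omit an entire group: no cellists → C(10,5) = 252; no flautists → C(11,5) = 462; no violinists → C(9,5) = 126.
Add back selections omitting two groups (i.e. drawn from a single group): C(5,5) + C(4,5) + C(6,5) = 7.
By inclusion–exclusion: 3003 − 840 + 7 = 2170.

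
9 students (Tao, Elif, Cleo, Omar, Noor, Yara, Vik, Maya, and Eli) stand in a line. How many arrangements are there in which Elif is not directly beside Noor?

282240

Of the 9! = 362880 arrangements, those with Elif and Noor adjacent number 2 × 8! = 80640 (treat the pair as a block with 2 internal orders).
Complementary counting: 362880 − 80640 = 282240.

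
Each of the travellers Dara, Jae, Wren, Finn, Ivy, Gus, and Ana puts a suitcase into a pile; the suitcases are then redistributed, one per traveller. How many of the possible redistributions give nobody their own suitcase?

1854

Count assignments avoiding every fixed point. For any j of the 7 travellers fixed to their own suitcase, the other 7−j can be arranged in (7−j)! ways.
By inclusion–exclusion this is Σ_{j=0}^{7} (−1)^j C(7,j)·(7−j)!.
Computing: 5040 − 5040 + 2520 − 840 + 210 − 42 + 7 − 1 = 1854.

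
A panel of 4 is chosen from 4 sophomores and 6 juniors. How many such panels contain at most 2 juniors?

115

Split by how many juniors are chosen (0 through 2).
Sum: C(6,0)·C(4,4) + C(6,1)·C(4,3) + C(6,2)·C(4,2) = 1 + 24 + 90 = 115.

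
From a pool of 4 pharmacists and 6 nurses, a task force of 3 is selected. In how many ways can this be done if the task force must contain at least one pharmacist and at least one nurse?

Unrestricted: C(10,3) = 120 ways to pick any 3 of the 10.
Subtract selections that omit an entire group: no pharmacists → C(6,3) = 20; no nurses → C(4,3) = 4.
Both groups omitted at once is impossible, so 120 − 24 = 96.

96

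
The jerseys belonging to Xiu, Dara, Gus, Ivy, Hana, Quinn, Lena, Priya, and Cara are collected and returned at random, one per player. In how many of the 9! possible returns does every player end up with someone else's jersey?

133496

Count assignments avoiding every fixed point. For any j of the 9 players fixed to their old jersey, the other 9−j can be arranged in (9−j)! ways.
By inclusion–exclusion this is Σ_{j=0}^{9} (−1)^j C(9,j)·(9−j)!.
Computing: 362880 − 362880 + 181440 − 60480 + 15120 − 3024 + 504 − 72 + 9 − 1 = 133496.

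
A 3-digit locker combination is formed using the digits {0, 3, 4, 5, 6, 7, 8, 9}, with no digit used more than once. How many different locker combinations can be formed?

Choose and order 3 of the 8 symbols: the first digit has 8 options, the next 7, then 6.
8 × 7 × 6 = 336.

336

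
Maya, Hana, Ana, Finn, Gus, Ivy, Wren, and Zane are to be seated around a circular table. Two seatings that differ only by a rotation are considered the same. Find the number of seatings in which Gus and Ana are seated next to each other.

Treat {Gus, Ana} as one unit (2 internal orders) and seat the resulting 7 units around the table: (6)! circular arrangements.
So 2 × (6)! = 2 × 720 = 1440.

1440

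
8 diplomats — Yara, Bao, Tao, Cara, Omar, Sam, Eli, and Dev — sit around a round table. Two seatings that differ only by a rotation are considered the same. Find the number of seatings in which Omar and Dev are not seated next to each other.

3600

Without the restriction there are (7)! = 5040 seatings.
Those with Omar next to Dev: fuse the pair into one unit and seat 7 units around a circle — 2·(6)! = 1440.
Subtracting, 5040 − 1440 = 3600.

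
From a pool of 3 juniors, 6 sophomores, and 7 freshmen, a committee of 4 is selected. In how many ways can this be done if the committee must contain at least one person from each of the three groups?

With no constraint there are C(16,4) = 1820 possible selections.
Subtract selections that omit an entire group: no juniors → C(13,4) = 715; no sophomores → C(10,4) = 210; no freshmen → C(9,4) = 126.
Add back selections omitting two groups (i.e. drawn from a single group): C(3,4) + C(6,4) + C(7,4) = 50.
By inclusion–exclusion: 1820 − 1051 + 50 = 819.

819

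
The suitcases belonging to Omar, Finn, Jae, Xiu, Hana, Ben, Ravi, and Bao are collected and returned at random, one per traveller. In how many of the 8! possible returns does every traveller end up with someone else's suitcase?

Count assignments avoiding every fixed point. For any j of the 8 travellers fixed to their own suitcase, the other 8−j can be arranged in (8−j)! ways.
By inclusion–exclusion this is Σ_{j=0}^{8} (−1)^j C(8,j)·(8−j)!.
Computing: 40320 − 40320 + 20160 − 6720 + 1680 − 336 + 56 − 8 + 1 = 14833.

14833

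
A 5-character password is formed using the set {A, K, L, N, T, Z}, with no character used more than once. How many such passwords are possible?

With no repetition, fill the 5 characters in order: 6 choices, then 5, down to 2.
6 × 5 × 4 × 3 × 2 = 720.

720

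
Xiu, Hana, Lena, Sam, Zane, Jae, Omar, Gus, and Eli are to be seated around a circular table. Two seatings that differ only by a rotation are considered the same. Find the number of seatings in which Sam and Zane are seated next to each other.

10080

Glue Sam and Zane into a block (2 internal orders). Seating 8 units around a circle gives (7)! arrangements.
So 2 × (7)! = 2 × 5040 = 10080.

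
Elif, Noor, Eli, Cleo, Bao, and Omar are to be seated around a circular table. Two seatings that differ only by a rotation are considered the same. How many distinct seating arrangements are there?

120

Around a circle, 6 distinct people have 6!/6 = (5)! = 120 rotationally distinct seatings.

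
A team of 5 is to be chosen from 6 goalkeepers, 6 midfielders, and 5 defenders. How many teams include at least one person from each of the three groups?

Unrestricted: C(17,5) = 6188 ways to pick any 5 of the 17.
Selections missing a whole group: no goalkeepers → C(11,5) = 462; no midfielders → C(11,5) = 462; no defenders → C(12,5) = 792.
Add back selections omitting two groups (i.e. drawn from a single group): C(6,5) + C(6,5) + C(5,5) = 13.
By inclusion–exclusion: 6188 − 1716 + 13 = 4485.

4485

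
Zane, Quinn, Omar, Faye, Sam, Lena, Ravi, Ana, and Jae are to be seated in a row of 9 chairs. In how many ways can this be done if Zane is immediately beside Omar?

80640

Treat {Zane, Omar} as a single unit. There are 8 units to order, and the pair itself can be ordered 2 ways.
So the count is 2·(8)! = 80640.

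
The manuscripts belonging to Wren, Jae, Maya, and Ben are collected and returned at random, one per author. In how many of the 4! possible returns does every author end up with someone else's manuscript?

Let Aᵢ be the assignments in which author i gets their own manuscript. We want the size of the complement of A₁∪…∪A_4.
By inclusion–exclusion this is Σ_{j=0}^{4} (−1)^j C(4,j)·(4−j)!.
Computing: 24 − 24 + 12 − 4 + 1 = 9.

9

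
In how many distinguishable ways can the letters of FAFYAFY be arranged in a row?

210

FAFYAFY has 7 letters with A appearing twice, F appearing 3 times, and Y appearing twice.
The number of distinct arrangements is 7!/(3!·2!·2!) = 5040/24 = 210.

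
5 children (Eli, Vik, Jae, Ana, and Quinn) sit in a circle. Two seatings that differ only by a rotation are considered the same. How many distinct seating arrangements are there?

Seat Eli anywhere (absorbing the rotational symmetry), then permute the other 4: (4)! = 24.

24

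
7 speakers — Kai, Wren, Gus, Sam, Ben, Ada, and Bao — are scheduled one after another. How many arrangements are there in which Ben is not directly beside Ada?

Of the 7! = 5040 arrangements, those with Ben and Ada adjacent number 2 × 6! = 1440 (treat the pair as a block with 2 internal orders).
So 5040 − 1440 = 3600 arrangements keep them apart.

3600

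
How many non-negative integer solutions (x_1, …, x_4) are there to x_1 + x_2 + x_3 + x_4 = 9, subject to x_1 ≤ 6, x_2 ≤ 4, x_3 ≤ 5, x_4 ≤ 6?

By stars and bars, unrestricted non-negative solutions to x_1+…+x_4 = 9 number C(9+3,3) = 220.
Subtract solutions that violate a single cap (substitute x_i' = x_i − (cap_i+1)): x_1 ≥ 7 gives C(5,3) = 10; x_2 ≥ 5 gives C(7,3) = 35; x_3 ≥ 6 gives C(6,3) = 20; x_4 ≥ 7 gives C(5,3) = 10. Together 75.
No two caps can be exceeded simultaneously, so the pair terms are all 0.
By inclusion–exclusion the count is 220 − 75 + 0 = 145.

145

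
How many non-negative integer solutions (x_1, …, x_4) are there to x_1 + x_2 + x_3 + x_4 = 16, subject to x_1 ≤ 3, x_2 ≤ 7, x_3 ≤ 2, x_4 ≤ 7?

Without the upper bounds there are C(19,3) = 969 ways to split 16 among 4 variables.
Subtract solutions that violate a single cap (substitute x_i' = x_i − (cap_i+1)): x_1 ≥ 4 gives C(15,3) = 455; x_2 ≥ 8 gives C(11,3) = 165; x_3 ≥ 3 gives C(16,3) = 560; x_4 ≥ 8 gives C(11,3) = 165. Together 1345.
Add back pairs where two caps are both exceeded: 35 + 220 + 35 + 56 + 1 + 56 = 403.
Subtract triples: 4 + 0 + 4 + 0 = 8.
By inclusion–exclusion the count is 969 − 1345 + 403 − 8 = 19.

19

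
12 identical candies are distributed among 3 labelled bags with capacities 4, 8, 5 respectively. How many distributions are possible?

20

Ignoring the caps, the number of non-negative solutions to x_1+…+x_3 = 12 is C(14,2) = 91.
Subtract solutions that violate a single cap (substitute x_i' = x_i − (cap_i+1)): x_1 ≥ 5 gives C(9,2) = 36; x_2 ≥ 9 gives C(5,2) = 10; x_3 ≥ 6 gives C(8,2) = 28. Together 74.
Add back pairs where two caps are both exceeded: 0 + 3 + 0 = 3.
By inclusion–exclusion the count is 91 − 74 + 3 = 20.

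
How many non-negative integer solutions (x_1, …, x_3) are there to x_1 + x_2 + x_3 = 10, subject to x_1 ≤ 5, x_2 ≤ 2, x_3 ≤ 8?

Without the upper bounds there are C(12,2) = 66 ways to split 10 among 3 variables.
Subtract solutions that violate a single cap (substitute x_i' = x_i − (cap_i+1)): x_1 ≥ 6 gives C(6,2) = 15; x_2 ≥ 3 gives C(9,2) = 36; x_3 ≥ 9 gives C(3,2) = 3. Together 54.
Add back pairs where two caps are both exceeded: 3 + 0 + 0 = 3.
By inclusion–exclusion the count is 66 − 54 + 3 = 15.

15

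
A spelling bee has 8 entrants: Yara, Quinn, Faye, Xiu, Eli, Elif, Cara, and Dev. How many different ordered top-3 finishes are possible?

This is an ordered selection of 3 from 8: P(8,3).
That gives 8 × 7 × 6 = 336.

336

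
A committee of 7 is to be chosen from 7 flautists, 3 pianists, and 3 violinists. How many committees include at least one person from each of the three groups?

1477

With no constraint there are C(13,7) = 1716 possible selections.
Selections missing a whole group: no flautists → C(6,7) = 0; no pianists → C(10,7) = 120; no violinists → C(10,7) = 120.
Add back selections omitting two groups (i.e. drawn from a single group): C(7,7) + C(3,7) + C(3,7) = 1.
By inclusion–exclusion: 1716 − 240 + 1 = 1477.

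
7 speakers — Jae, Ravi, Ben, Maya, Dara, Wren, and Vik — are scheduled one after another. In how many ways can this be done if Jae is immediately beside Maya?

Treat {Jae, Maya} as a single unit. There are 6 units to order, and the pair itself can be ordered 2 ways.
So the count is 2·(6)! = 1440.

1440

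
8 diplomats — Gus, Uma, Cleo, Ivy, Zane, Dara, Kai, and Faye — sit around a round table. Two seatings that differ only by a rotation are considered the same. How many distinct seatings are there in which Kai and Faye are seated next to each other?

1440

Glue Kai and Faye into a block (2 internal orders). Seating 7 units around a circle gives (6)! arrangements.
So 2 × (6)! = 2 × 720 = 1440.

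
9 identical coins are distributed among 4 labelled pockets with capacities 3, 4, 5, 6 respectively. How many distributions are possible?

Without the upper bounds there are C(12,3) = 220 ways to split 9 among 4 pockets.
Subtract solutions that violate a single cap (substitute x_i' = x_i − (cap_i+1)): x_1 ≥ 4 gives C(8,3) = 56; x_2 ≥ 5 gives C(7,3) = 35; x_3 ≥ 6 gives C(6,3) = 20; x_4 ≥ 7 gives C(5,3) = 10. Together 121.
Add back pairs where two caps are both exceeded: 1 + 0 + 0 + 0 + 0 + 0 = 1.
By inclusion–exclusion the count is 220 − 121 + 1 = 100.

100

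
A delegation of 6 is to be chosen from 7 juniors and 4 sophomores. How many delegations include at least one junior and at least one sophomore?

455

With no constraint there are C(11,6) = 462 possible selections.
Subtract selections that omit an entire group: no juniors → C(4,6) = 0; no sophomores → C(7,6) = 7.
Both groups omitted at once is impossible, so 462 − 7 = 455.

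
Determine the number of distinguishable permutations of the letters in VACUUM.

VACUUM has 6 letters with U appearing twice.
So there are 6! / (2!) = 360 distinguishable arrangements.

360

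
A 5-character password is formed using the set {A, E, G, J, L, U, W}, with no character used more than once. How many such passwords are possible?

This is a permutation of 5 out of 7: P(7,5) = 7!/2!.
7 × 6 × 5 × 4 × 3 = 2520.

2520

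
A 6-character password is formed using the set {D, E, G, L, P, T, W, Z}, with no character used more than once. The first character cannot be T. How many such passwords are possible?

The first character has 8−1 = 7 choices (anything except T).
The remaining 5 characters are filled from the other 7 symbols without repetition: 7 × 6 × 5 × 4 × 3 = 2520.
Total: 7 × 2520 = 17640.

17640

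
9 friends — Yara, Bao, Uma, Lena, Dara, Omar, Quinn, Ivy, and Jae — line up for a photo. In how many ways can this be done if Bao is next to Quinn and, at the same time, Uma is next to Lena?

20160

Treat {Bao,Quinn} as one block (2 orders) and {Uma,Lena} as another (2 orders).
That leaves 7 units to arrange: 2 × 2 × 7! = 4 × 5040 = 20160.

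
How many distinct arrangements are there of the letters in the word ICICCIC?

35

ICICCIC has 7 letters with C appearing 4 times and I appearing 3 times.
Dividing 7! = 5040 by 4!·3! = 144 for the repeated letters gives 35.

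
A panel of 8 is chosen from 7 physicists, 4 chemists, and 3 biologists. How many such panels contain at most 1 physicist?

Split by how many physicists are chosen (0 through 1).
Sum: C(7,0)·C(7,8) + C(7,1)·C(7,7) = 0 + 7 = 7.

7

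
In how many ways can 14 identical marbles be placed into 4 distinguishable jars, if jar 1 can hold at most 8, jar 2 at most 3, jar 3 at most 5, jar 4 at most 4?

69

By stars and bars, unrestricted non-negative solutions to x_1+…+x_4 = 14 number C(14+3,3) = 680.
Subtract solutions that violate a single cap (substitute x_i' = x_i − (cap_i+1)): x_1 ≥ 9 gives C(8,3) = 56; x_2 ≥ 4 gives C(13,3) = 286; x_3 ≥ 6 gives C(11,3) = 165; x_4 ≥ 5 gives C(12,3) = 220. Together 727.
Add back pairs where two caps are both exceeded: 4 + 0 + 1 + 35 + 56 + 20 = 116.
By inclusion–exclusion the count is 680 − 727 + 116 = 69.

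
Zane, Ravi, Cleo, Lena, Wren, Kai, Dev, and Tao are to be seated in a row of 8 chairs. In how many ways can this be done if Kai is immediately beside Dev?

Treat {Kai, Dev} as a single unit. There are 7 units to order, and the pair itself can be ordered 2 ways.
That gives 2 × 7! = 2 × 5040 = 10080.

10080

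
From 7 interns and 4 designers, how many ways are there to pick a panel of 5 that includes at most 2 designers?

Split by how many designers are chosen (0 through 2).
Sum: C(4,0)·C(7,5) + C(4,1)·C(7,4) + C(4,2)·C(7,3) = 21 + 140 + 210 = 371.

371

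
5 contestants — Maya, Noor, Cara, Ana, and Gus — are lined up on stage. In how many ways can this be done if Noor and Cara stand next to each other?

48

Place the 3 others and the Noor-Cara pair as 4 objects in a line; the pair has 2 internal arrangements.
So the count is 2·(4)! = 48.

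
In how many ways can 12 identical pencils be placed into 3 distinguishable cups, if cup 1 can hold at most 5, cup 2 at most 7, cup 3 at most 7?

Ignoring the caps, the number of non-negative solutions to x_1+…+x_3 = 12 is C(14,2) = 91.
Subtract solutions that violate a single cap (substitute x_i' = x_i − (cap_i+1)): x_1 ≥ 6 gives C(8,2) = 28; x_2 ≥ 8 gives C(6,2) = 15; x_3 ≥ 8 gives C(6,2) = 15. Together 58.
No two caps can be exceeded simultaneously, so the pair terms are all 0.
By inclusion–exclusion the count is 91 − 58 + 0 = 33.

33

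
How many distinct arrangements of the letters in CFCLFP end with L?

Fix L in the last position and arrange the remaining 5 letters.
Those 5 letters have C appearing twice and F appearing twice, giving (5)!/(2!·2!) = 30.

30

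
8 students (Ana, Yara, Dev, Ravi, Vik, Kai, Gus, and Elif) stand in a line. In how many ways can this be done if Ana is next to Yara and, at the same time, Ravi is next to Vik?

2880

Treat {Ana,Yara} as one block (2 orders) and {Ravi,Vik} as another (2 orders).
That leaves 6 units to arrange: 2 × 2 × 6! = 4 × 720 = 2880.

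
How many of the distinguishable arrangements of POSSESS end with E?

Fix E in the last position and arrange the remaining 6 letters.
Those 6 letters have S appearing 4 times, giving (6)!/(4!) = 30.

30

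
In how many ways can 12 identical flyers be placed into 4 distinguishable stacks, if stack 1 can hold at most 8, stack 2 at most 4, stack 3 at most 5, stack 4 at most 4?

Ignoring the caps, the number of non-negative solutions to x_1+…+x_4 = 12 is C(15,3) = 455.
Subtract solutions that violate a single cap (substitute x_i' = x_i − (cap_i+1)): x_1 ≥ 9 gives C(6,3) = 20; x_2 ≥ 5 gives C(10,3) = 120; x_3 ≥ 6 gives C(9,3) = 84; x_4 ≥ 5 gives C(10,3) = 120. Together 344.
Add back pairs where two caps are both exceeded: 0 + 0 + 0 + 4 + 10 + 4 = 18.
By inclusion–exclusion the count is 455 − 344 + 18 = 129.

129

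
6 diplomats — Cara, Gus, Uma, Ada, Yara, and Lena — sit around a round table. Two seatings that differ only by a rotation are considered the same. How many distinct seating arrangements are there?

Fix one person's seat to break rotational symmetry; the remaining 5 people can be arranged in (5)! = 120 ways.

120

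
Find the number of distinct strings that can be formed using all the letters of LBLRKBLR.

LBLRKBLR has 8 letters with B appearing twice, L appearing 3 times, and R appearing twice.
So there are 8! / (3!·2!·2!) = 1680 distinguishable arrangements.

1680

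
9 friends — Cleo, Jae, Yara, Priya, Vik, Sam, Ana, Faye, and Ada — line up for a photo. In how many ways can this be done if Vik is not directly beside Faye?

Of the 9! = 362880 arrangements, those with Vik and Faye adjacent number 2 × 8! = 80640 (treat the pair as a block with 2 internal orders).
So 362880 − 80640 = 282240 arrangements keep them apart.

282240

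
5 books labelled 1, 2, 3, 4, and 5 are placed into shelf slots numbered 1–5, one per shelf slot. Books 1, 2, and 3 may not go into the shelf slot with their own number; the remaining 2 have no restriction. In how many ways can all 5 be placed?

64

Let Aᵢ (for i ∈ {1, 2, 3}) be the placements that put book i in its forbidden shelf slot. Any j of these fix j positions, leaving (5−j)! ways to fill the rest, and there are C(3,j) ways to pick which j.
By inclusion–exclusion, the number of valid placements is Σ_{j=0}^{3} (−1)^j C(3,j)·(5−j)!.
Computing: 120 − 72 + 18 − 2 = 64.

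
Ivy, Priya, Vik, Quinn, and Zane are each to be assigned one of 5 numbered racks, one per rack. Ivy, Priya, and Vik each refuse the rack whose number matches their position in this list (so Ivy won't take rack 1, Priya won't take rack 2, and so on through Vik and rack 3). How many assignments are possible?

Let Aᵢ (for i ∈ {1, 2, 3}) be the placements that put person i in their forbidden rack. Any j of these fix j positions, leaving (5−j)! ways to fill the rest, and there are C(3,j) ways to pick which j.
By inclusion–exclusion, the number of valid placements is Σ_{j=0}^{3} (−1)^j C(3,j)·(5−j)!.
Computing: 120 − 72 + 18 − 2 = 64.

64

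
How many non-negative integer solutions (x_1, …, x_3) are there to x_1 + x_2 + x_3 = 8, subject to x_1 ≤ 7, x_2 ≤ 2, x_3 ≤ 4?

14

Ignoring the caps, the number of non-negative solutions to x_1+…+x_3 = 8 is C(10,2) = 45.
Subtract solutions that violate a single cap (substitute x_i' = x_i − (cap_i+1)): x_1 ≥ 8 gives C(2,2) = 1; x_2 ≥ 3 gives C(7,2) = 21; x_3 ≥ 5 gives C(5,2) = 10. Together 32.
Add back pairs where two caps are both exceeded: 0 + 0 + 1 = 1.
By inclusion–exclusion the count is 45 − 32 + 1 = 14.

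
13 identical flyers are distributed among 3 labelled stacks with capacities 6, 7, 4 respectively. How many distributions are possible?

By stars and bars, unrestricted non-negative solutions to x_1+…+x_3 = 13 number C(13+2,2) = 105.
Subtract solutions that violate a single cap (substitute x_i' = x_i − (cap_i+1)): x_1 ≥ 7 gives C(8,2) = 28; x_2 ≥ 8 gives C(7,2) = 21; x_3 ≥ 5 gives C(10,2) = 45. Together 94.
Add back pairs where two caps are both exceeded: 0 + 3 + 1 = 4.
By inclusion–exclusion the count is 105 − 94 + 4 = 15.

15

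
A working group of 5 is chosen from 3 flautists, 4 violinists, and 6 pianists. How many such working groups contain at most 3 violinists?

Split by how many violinists are chosen (0 through 3).
Sum: C(4,0)·C(9,5) + C(4,1)·C(9,4) + C(4,2)·C(9,3) + C(4,3)·C(9,2) = 126 + 504 + 504 + 144 = 1278.

1278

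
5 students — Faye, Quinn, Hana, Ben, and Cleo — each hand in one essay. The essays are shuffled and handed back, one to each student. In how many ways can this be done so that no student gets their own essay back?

Let Aᵢ be the assignments in which student i gets their own essay. We want the size of the complement of A₁∪…∪A_5.
By inclusion–exclusion this is Σ_{j=0}^{5} (−1)^j C(5,j)·(5−j)!.
Computing: 120 − 120 + 60 − 20 + 5 − 1 = 44.

44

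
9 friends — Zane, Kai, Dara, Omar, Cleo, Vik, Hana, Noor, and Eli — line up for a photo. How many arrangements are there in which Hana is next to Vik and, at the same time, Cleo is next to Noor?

Treat {Hana,Vik} as one block (2 orders) and {Cleo,Noor} as another (2 orders).
That leaves 7 units to arrange: 2 × 2 × 7! = 4 × 5040 = 20160.

20160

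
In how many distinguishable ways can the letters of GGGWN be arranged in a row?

The 5 letters of GGGWN have repeats: G appearing 3 times.
So there are 5! / (3!) = 20 distinguishable arrangements.

20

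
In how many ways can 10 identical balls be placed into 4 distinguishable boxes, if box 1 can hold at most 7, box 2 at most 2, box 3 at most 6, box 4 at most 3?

73

By stars and bars, unrestricted non-negative solutions to x_1+…+x_4 = 10 number C(10+3,3) = 286.
Subtract solutions that violate a single cap (substitute x_i' = x_i − (cap_i+1)): x_1 ≥ 8 gives C(5,3) = 10; x_2 ≥ 3 gives C(10,3) = 120; x_3 ≥ 7 gives C(6,3) = 20; x_4 ≥ 4 gives C(9,3) = 84. Together 234.
Add back pairs where two caps are both exceeded: 0 + 0 + 0 + 1 + 20 + 0 = 21.
By inclusion–exclusion the count is 286 − 234 + 21 = 73.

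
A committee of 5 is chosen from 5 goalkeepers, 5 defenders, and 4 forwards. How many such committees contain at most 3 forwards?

Split by how many forwards are chosen (0 through 3).
Sum: C(4,0)·C(10,5) + C(4,1)·C(10,4) + C(4,2)·C(10,3) + C(4,3)·C(10,2) = 252 + 840 + 720 + 180 = 1992.

1992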